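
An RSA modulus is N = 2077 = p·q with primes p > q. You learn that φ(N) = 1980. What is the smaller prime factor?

φ(n) = (p−1)(q−1) = n − (p+q) + 1, so p + q = 2077 − 1980 + 1 = 98.
p and q are the roots of t² − 98t + 2077 = 0.
Discriminant: 98² − 4·2077 = 9604 − 8308 = 1296; √1296 = 36.
q = (98 − 36)/2 = 31, p = (98 + 36)/2 = 67.
Check: 31 · 67 = 2077.

31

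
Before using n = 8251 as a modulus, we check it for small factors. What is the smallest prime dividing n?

8251 is odd.
Digit sum 16, not divisible by 3.
Ends in 1: not divisible by 5.
7: 8251 = 7·1178 + 5
11: 8251 = 11·750 + 1
13: 8251 = 13·634 + 9
17: 8251 = 17·485 + 6
19: 8251 = 19·434 + 5
23: 8251 = 23·358 + 17
29: 8251 = 29·284 + 15
31: 8251 = 31·266 + 5
37: 8251 = 37·223

37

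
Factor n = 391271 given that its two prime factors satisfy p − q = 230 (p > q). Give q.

521

Since p = q + 230, we have 391271 = q(q + 230), so q² + 230q − 391271 = 0.
Discriminant: 230² + 4·391271 = 52900 + 1565084 = 1617984; √1617984 = 1272.
q = (−230 + 1272)/2 = 521, and p = q + 230 = 751.
Check: 521 · 751 = 391271.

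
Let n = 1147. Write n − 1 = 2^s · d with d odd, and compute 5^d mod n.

156

1147 − 1 = 1146 = 2^1 · 573, so d = 573.
5^1 ≡ 5 (mod 1147)
5^2 ≡ 5^2 = 25 ≡ 25 (mod 1147)
5^4 ≡ 25^2 = 625 ≡ 625 (mod 1147)
5^8 ≡ 625^2 = 390625 ≡ 645 (mod 1147)
5^16 ≡ 645^2 = 416025 ≡ 811 (mod 1147)
5^32 ≡ 811^2 = 657721 ≡ 490 (mod 1147)
5^64 ≡ 490^2 = 240100 ≡ 377 (mod 1147)
5^128 ≡ 377^2 = 142129 ≡ 1048 (mod 1147)
5^256 ≡ 1048^2 = 1098304 ≡ 625 (mod 1147)
5^512 ≡ 625^2 = 390625 ≡ 645 (mod 1147)
573 = 512 + 32 + 16 + 8 + 4 + 1 in binary powers of 2.
So 5^573 ≡ 645 · 490 · 811 · 645 · 625 · 5 ≡ 156 (mod 1147).
Squaring chain: 156; never reaches −1, so base 5 is a Miller–Rabin witness that 1147 is composite.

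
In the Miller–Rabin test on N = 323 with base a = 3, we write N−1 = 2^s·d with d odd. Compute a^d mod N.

241

323 − 1 = 322 = 2^1 · 161, so d = 161.
3^1 ≡ 3 (mod 323)
3^2 ≡ 3^2 = 9 ≡ 9 (mod 323)
3^4 ≡ 9^2 = 81 ≡ 81 (mod 323)
3^8 ≡ 81^2 = 6561 ≡ 101 (mod 323)
3^16 ≡ 101^2 = 10201 ≡ 188 (mod 323)
3^32 ≡ 188^2 = 35344 ≡ 137 (mod 323)
3^64 ≡ 137^2 = 18769 ≡ 35 (mod 323)
3^128 ≡ 35^2 = 1225 ≡ 256 (mod 323)
161 = 128 + 32 + 1 in binary powers of 2.
So 3^161 ≡ 256 · 137 · 3 ≡ 241 (mod 323).
Squaring chain: 241; never reaches −1, so base 3 is a Miller–Rabin witness that 323 is composite.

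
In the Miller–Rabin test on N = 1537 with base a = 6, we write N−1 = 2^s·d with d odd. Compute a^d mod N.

216

1537 − 1 = 1536 = 2^9 · 3, so d = 3.
6^1 ≡ 6 (mod 1537)
6^2 ≡ 6^2 = 36 ≡ 36 (mod 1537)
3 = 2 + 1 in binary powers of 2.
So 6^3 ≡ 36 · 6 ≡ 216 (mod 1537).
Squaring chain: 216 → 546 → 1475 → 770 → 1155 → 1446 → 596 → 169 → 895; never reaches −1, so base 6 is a Miller–Rabin witness that 1537 is composite.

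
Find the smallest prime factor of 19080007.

61

19080007 is odd.
Digit sum 25, not divisible by 3.
Ends in 7: not divisible by 5.
7: 19080007 = 7·2725715 + 2
11: 19080007 = 11·1734546 + 1
13: 19080007 = 13·1467692 + 11
17: 19080007 = 17·1122353 + 6
19: 19080007 = 19·1004210 + 17
23: 19080007 = 23·829565 + 12
29: 19080007 = 29·657931 + 8
31: 19080007 = 31·615484 + 3
37: 19080007 = 37·515675 + 32
41: 19080007 = 41·465366 + 1
43: 19080007 = 43·443721 + 4
47: 19080007 = 47·405957 + 28
53: 19080007 = 53·360000 + 7
59: 19080007 = 59·323389 + 56
61: 19080007 = 61·312787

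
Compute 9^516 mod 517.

383

9^1 ≡ 9 (mod 517)
9^2 ≡ 9^2 = 81 ≡ 81 (mod 517)
9^4 ≡ 81^2 = 6561 ≡ 357 (mod 517)
9^8 ≡ 357^2 = 127449 ≡ 267 (mod 517)
9^16 ≡ 267^2 = 71289 ≡ 460 (mod 517)
9^32 ≡ 460^2 = 211600 ≡ 147 (mod 517)
9^64 ≡ 147^2 = 21609 ≡ 412 (mod 517)
9^128 ≡ 412^2 = 169744 ≡ 168 (mod 517)
9^256 ≡ 168^2 = 28224 ≡ 306 (mod 517)
9^512 ≡ 306^2 = 93636 ≡ 59 (mod 517)
516 = 512 + 4 in binary powers of 2.
So 9^516 ≡ 59 · 357 ≡ 383 (mod 517).
Since 383 ≠ 1, base 9 is a Fermat witness: 517 is composite.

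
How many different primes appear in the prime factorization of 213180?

6

213180 = 2^2 · 53295
53295 = 3 · 17765
17765 = 5 · 3553
3553 = 11 · 323
323 = 17 · 19
213180 = 2^2 · 3 · 5 · 11 · 17 · 19, which has 6 distinct prime factors.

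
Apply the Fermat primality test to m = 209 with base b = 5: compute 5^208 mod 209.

5^1 ≡ 5 (mod 209)
5^2 ≡ 5^2 = 25 ≡ 25 (mod 209)
5^4 ≡ 25^2 = 625 ≡ 207 (mod 209)
5^8 ≡ 207^2 = 42849 ≡ 4 (mod 209)
5^16 ≡ 4^2 = 16 ≡ 16 (mod 209)
5^32 ≡ 16^2 = 256 ≡ 47 (mod 209)
5^64 ≡ 47^2 = 2209 ≡ 119 (mod 209)
5^128 ≡ 119^2 = 14161 ≡ 158 (mod 209)
208 = 128 + 64 + 16 in binary powers of 2.
So 5^208 ≡ 158 · 119 · 16 ≡ 81 (mod 209).
Since 81 ≠ 1, base 5 is a Fermat witness: 209 is composite.

81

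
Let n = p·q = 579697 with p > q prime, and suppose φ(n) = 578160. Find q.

661

φ(n) = (p−1)(q−1) = n − (p+q) + 1, so p + q = 579697 − 578160 + 1 = 1538.
p and q are the roots of t² − 1538t + 579697 = 0.
Discriminant: 1538² − 4·579697 = 2365444 − 2318788 = 46656; √46656 = 216.
q = (1538 − 216)/2 = 661, p = (1538 + 216)/2 = 877.
Check: 661 · 877 = 579697.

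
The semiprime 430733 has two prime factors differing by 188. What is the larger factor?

Since p = q + 188, we have 430733 = q(q + 188), so q² + 188q − 430733 = 0.
Discriminant: 188² + 4·430733 = 35344 + 1722932 = 1758276; √1758276 = 1326.
q = (−188 + 1326)/2 = 569, and p = q + 188 = 757.
Check: 569 · 757 = 430733.

757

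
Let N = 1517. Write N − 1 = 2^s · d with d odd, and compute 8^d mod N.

1102

1517 − 1 = 1516 = 2^2 · 379, so d = 379.
8^1 ≡ 8 (mod 1517)
8^2 ≡ 8^2 = 64 ≡ 64 (mod 1517)
8^4 ≡ 64^2 = 4096 ≡ 1062 (mod 1517)
8^8 ≡ 1062^2 = 1127844 ≡ 713 (mod 1517)
8^16 ≡ 713^2 = 508369 ≡ 174 (mod 1517)
8^32 ≡ 174^2 = 30276 ≡ 1453 (mod 1517)
8^64 ≡ 1453^2 = 2111209 ≡ 1062 (mod 1517)
8^128 ≡ 1062^2 = 1127844 ≡ 713 (mod 1517)
8^256 ≡ 713^2 = 508369 ≡ 174 (mod 1517)
379 = 256 + 64 + 32 + 16 + 8 + 2 + 1 in binary powers of 2.
So 8^379 ≡ 174 · 1062 · 1453 · 174 · 713 · 64 · 8 ≡ 1102 (mod 1517).
Squaring chain: 1102 → 804; never reaches −1, so base 8 is a Miller–Rabin witness that 1517 is composite.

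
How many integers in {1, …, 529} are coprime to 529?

506

Factor: 529 = 23^2.
φ(529) = 23^1·(23−1) = 506.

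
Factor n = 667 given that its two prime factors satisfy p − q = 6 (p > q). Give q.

Since p = q + 6, we have 667 = q(q + 6), so q² + 6q − 667 = 0.
Discriminant: 6² + 4·667 = 36 + 2668 = 2704; √2704 = 52.
q = (−6 + 52)/2 = 23, and p = q + 6 = 29.
Check: 23 · 29 = 667.

23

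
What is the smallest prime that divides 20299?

20299 is odd.
Digit sum 22, not divisible by 3.
Ends in 9: not divisible by 5.
7: 20299 = 7·2899 + 6
11: 20299 = 11·1845 + 4
13: 20299 = 13·1561 + 6
17: 20299 = 17·1194 + 1
19: 20299 = 19·1068 + 7
23: 20299 = 23·882 + 13
29: 20299 = 29·699 + 28
31: 20299 = 31·654 + 25
37: 20299 = 37·548 + 23
41: 20299 = 41·495 + 4
43: 20299 = 43·472 + 3
47: 20299 = 47·431 + 42
53: 20299 = 53·383

53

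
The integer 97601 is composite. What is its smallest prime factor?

7

97601 is odd.
Digit sum 23, not divisible by 3.
Ends in 1: not divisible by 5.
7: 97601 = 7·13943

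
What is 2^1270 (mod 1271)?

1024

2^1 ≡ 2 (mod 1271)
2^2 ≡ 2^2 = 4 ≡ 4 (mod 1271)
2^4 ≡ 4^2 = 16 ≡ 16 (mod 1271)
2^8 ≡ 16^2 = 256 ≡ 256 (mod 1271)
2^16 ≡ 256^2 = 65536 ≡ 715 (mod 1271)
2^32 ≡ 715^2 = 511225 ≡ 283 (mod 1271)
2^64 ≡ 283^2 = 80089 ≡ 16 (mod 1271)
2^128 ≡ 16^2 = 256 ≡ 256 (mod 1271)
2^256 ≡ 256^2 = 65536 ≡ 715 (mod 1271)
2^512 ≡ 715^2 = 511225 ≡ 283 (mod 1271)
2^1024 ≡ 283^2 = 80089 ≡ 16 (mod 1271)
1270 = 1024 + 128 + 64 + 32 + 16 + 4 + 2 in binary powers of 2.
So 2^1270 ≡ 16 · 256 · 16 · 283 · 715 · 16 · 4 ≡ 1024 (mod 1271).
Since 1024 ≠ 1, base 2 is a Fermat witness: 1271 is composite.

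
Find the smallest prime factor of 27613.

53

27613 is odd.
Digit sum 19, not divisible by 3.
Ends in 3: not divisible by 5.
7: 27613 = 7·3944 + 5
11: 27613 = 11·2510 + 3
13: 27613 = 13·2124 + 1
17: 27613 = 17·1624 + 5
19: 27613 = 19·1453 + 6
23: 27613 = 23·1200 + 13
29: 27613 = 29·952 + 5
31: 27613 = 31·890 + 23
37: 27613 = 37·746 + 11
41: 27613 = 41·673 + 20
43: 27613 = 43·642 + 7
47: 27613 = 47·587 + 24
53: 27613 = 53·521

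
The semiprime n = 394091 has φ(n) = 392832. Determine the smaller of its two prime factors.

φ(n) = (p−1)(q−1) = n − (p+q) + 1, so p + q = 394091 − 392832 + 1 = 1260.
p and q are the roots of t² − 1260t + 394091 = 0.
Discriminant: 1260² − 4·394091 = 1587600 − 1576364 = 11236; √11236 = 106.
q = (1260 − 106)/2 = 577, p = (1260 + 106)/2 = 683.
Check: 577 · 683 = 394091.

577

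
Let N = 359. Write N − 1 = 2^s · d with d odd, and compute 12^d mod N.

1

359 − 1 = 358 = 2^1 · 179, so d = 179.
12^1 ≡ 12 (mod 359)
12^2 ≡ 12^2 = 144 ≡ 144 (mod 359)
12^4 ≡ 144^2 = 20736 ≡ 273 (mod 359)
12^8 ≡ 273^2 = 74529 ≡ 216 (mod 359)
12^16 ≡ 216^2 = 46656 ≡ 345 (mod 359)
12^32 ≡ 345^2 = 119025 ≡ 196 (mod 359)
12^64 ≡ 196^2 = 38416 ≡ 3 (mod 359)
12^128 ≡ 3^2 = 9 ≡ 9 (mod 359)
179 = 128 + 32 + 16 + 2 + 1 in binary powers of 2.
So 12^179 ≡ 9 · 196 · 345 · 144 · 12 ≡ 1 (mod 359).
Since 12^d ≡ 1 (mod 359), base 12 does not prove 359 composite.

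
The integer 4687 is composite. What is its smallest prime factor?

43

4687 is odd.
Digit sum 25, not divisible by 3.
Ends in 7: not divisible by 5.
7: 4687 = 7·669 + 4
11: 4687 = 11·426 + 1
13: 4687 = 13·360 + 7
17: 4687 = 17·275 + 12
19: 4687 = 19·246 + 13
23: 4687 = 23·203 + 18
29: 4687 = 29·161 + 18
31: 4687 = 31·151 + 6
37: 4687 = 37·126 + 25
41: 4687 = 41·114 + 13
43: 4687 = 43·109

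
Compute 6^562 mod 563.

6^1 ≡ 6 (mod 563)
6^2 ≡ 6^2 = 36 ≡ 36 (mod 563)
6^4 ≡ 36^2 = 1296 ≡ 170 (mod 563)
6^8 ≡ 170^2 = 28900 ≡ 187 (mod 563)
6^16 ≡ 187^2 = 34969 ≡ 63 (mod 563)
6^32 ≡ 63^2 = 3969 ≡ 28 (mod 563)
6^64 ≡ 28^2 = 784 ≡ 221 (mod 563)
6^128 ≡ 221^2 = 48841 ≡ 423 (mod 563)
6^256 ≡ 423^2 = 178929 ≡ 458 (mod 563)
6^512 ≡ 458^2 = 209764 ≡ 328 (mod 563)
562 = 512 + 32 + 16 + 2 in binary powers of 2.
So 6^562 ≡ 328 · 28 · 63 · 36 ≡ 1 (mod 563).
Since the result is 1, base 6 gives no evidence that 563 is composite.

1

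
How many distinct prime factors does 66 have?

3

66 = 2 · 33
33 = 3 · 11
66 = 2 · 3 · 11, which has 3 distinct prime factors.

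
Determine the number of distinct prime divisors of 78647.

78647 = 31 · 2537
2537 = 43 · 59
78647 = 31 · 43 · 59, which has 3 distinct prime factors.

3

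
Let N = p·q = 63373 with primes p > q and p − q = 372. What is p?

499

Since p = q + 372, we have 63373 = q(q + 372), so q² + 372q − 63373 = 0.
Discriminant: 372² + 4·63373 = 138384 + 253492 = 391876; √391876 = 626.
q = (−372 + 626)/2 = 127, and p = q + 372 = 499.
Check: 127 · 499 = 63373.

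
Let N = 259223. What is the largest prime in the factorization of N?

73

259223 = 53 · 4891
4891 = 67 · 73
73 is prime.
So 259223 = 53 · 67 · 73; the largest prime factor is 73.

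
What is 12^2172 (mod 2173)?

12^1 ≡ 12 (mod 2173)
12^2 ≡ 12^2 = 144 ≡ 144 (mod 2173)
12^4 ≡ 144^2 = 20736 ≡ 1179 (mod 2173)
12^8 ≡ 1179^2 = 1390041 ≡ 1494 (mod 2173)
12^16 ≡ 1494^2 = 2232036 ≡ 365 (mod 2173)
12^32 ≡ 365^2 = 133225 ≡ 672 (mod 2173)
12^64 ≡ 672^2 = 451584 ≡ 1773 (mod 2173)
12^128 ≡ 1773^2 = 3143529 ≡ 1371 (mod 2173)
12^256 ≡ 1371^2 = 1879641 ≡ 2169 (mod 2173)
12^512 ≡ 2169^2 = 4704561 ≡ 16 (mod 2173)
12^1024 ≡ 16^2 = 256 ≡ 256 (mod 2173)
12^2048 ≡ 256^2 = 65536 ≡ 346 (mod 2173)
2172 = 2048 + 64 + 32 + 16 + 8 + 4 in binary powers of 2.
So 12^2172 ≡ 346 · 1773 · 672 · 365 · 1494 · 1179 ≡ 148 (mod 2173).
Since 148 ≠ 1, base 12 is a Fermat witness: 2173 is composite.

148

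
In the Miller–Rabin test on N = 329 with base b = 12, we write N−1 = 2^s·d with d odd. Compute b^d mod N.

329 − 1 = 328 = 2^3 · 41, so d = 41.
12^1 ≡ 12 (mod 329)
12^2 ≡ 12^2 = 144 ≡ 144 (mod 329)
12^4 ≡ 144^2 = 20736 ≡ 9 (mod 329)
12^8 ≡ 9^2 = 81 ≡ 81 (mod 329)
12^16 ≡ 81^2 = 6561 ≡ 310 (mod 329)
12^32 ≡ 310^2 = 96100 ≡ 32 (mod 329)
41 = 32 + 8 + 1 in binary powers of 2.
So 12^41 ≡ 32 · 81 · 12 ≡ 178 (mod 329).
Squaring chain: 178 → 100 → 130; never reaches −1, so base 12 is a Miller–Rabin witness that 329 is composite.

178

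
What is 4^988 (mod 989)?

864

4^1 ≡ 4 (mod 989)
4^2 ≡ 4^2 = 16 ≡ 16 (mod 989)
4^4 ≡ 16^2 = 256 ≡ 256 (mod 989)
4^8 ≡ 256^2 = 65536 ≡ 262 (mod 989)
4^16 ≡ 262^2 = 68644 ≡ 403 (mod 989)
4^32 ≡ 403^2 = 162409 ≡ 213 (mod 989)
4^64 ≡ 213^2 = 45369 ≡ 864 (mod 989)
4^128 ≡ 864^2 = 746496 ≡ 790 (mod 989)
4^256 ≡ 790^2 = 624100 ≡ 41 (mod 989)
4^512 ≡ 41^2 = 1681 ≡ 692 (mod 989)
988 = 512 + 256 + 128 + 64 + 16 + 8 + 4 in binary powers of 2.
So 4^988 ≡ 692 · 41 · 790 · 864 · 403 · 262 · 256 ≡ 864 (mod 989).
Since 864 ≠ 1, base 4 is a Fermat witness: 989 is composite.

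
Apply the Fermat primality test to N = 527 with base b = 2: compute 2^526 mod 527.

2^1 ≡ 2 (mod 527)
2^2 ≡ 2^2 = 4 ≡ 4 (mod 527)
2^4 ≡ 4^2 = 16 ≡ 16 (mod 527)
2^8 ≡ 16^2 = 256 ≡ 256 (mod 527)
2^16 ≡ 256^2 = 65536 ≡ 188 (mod 527)
2^32 ≡ 188^2 = 35344 ≡ 35 (mod 527)
2^64 ≡ 35^2 = 1225 ≡ 171 (mod 527)
2^128 ≡ 171^2 = 29241 ≡ 256 (mod 527)
2^256 ≡ 256^2 = 65536 ≡ 188 (mod 527)
2^512 ≡ 188^2 = 35344 ≡ 35 (mod 527)
526 = 512 + 8 + 4 + 2 in binary powers of 2.
So 2^526 ≡ 35 · 256 · 16 · 4 ≡ 64 (mod 527).
Since 64 ≠ 1, base 2 is a Fermat witness: 527 is composite.

64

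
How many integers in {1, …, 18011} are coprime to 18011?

Factor: 18011 = 7 · 31 · 83.
φ(18011) = (7−1) · (31−1) · (83−1) = 6 · 30 · 82 = 14760.

14760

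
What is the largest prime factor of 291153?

291153 = 3 · 97051
97051 = 37 · 2623
2623 = 43 · 61
61 is prime.
So 291153 = 3 · 37 · 43 · 61; the largest prime factor is 61.

61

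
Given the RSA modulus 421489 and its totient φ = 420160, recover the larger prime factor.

φ(n) = (p−1)(q−1) = n − (p+q) + 1, so p + q = 421489 − 420160 + 1 = 1330.
p and q are the roots of t² − 1330t + 421489 = 0.
Discriminant: 1330² − 4·421489 = 1768900 − 1685956 = 82944; √82944 = 288.
q = (1330 − 288)/2 = 521, p = (1330 + 288)/2 = 809.
Check: 521 · 809 = 421489.

809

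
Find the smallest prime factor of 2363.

2363 is odd.
Digit sum 14, not divisible by 3.
Ends in 3: not divisible by 5.
7: 2363 = 7·337 + 4
11: 2363 = 11·214 + 9
13: 2363 = 13·181 + 10
17: 2363 = 17·139

17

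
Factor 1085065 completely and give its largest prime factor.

79

1085065 = 5 · 217013
217013 = 41 · 5293
5293 = 67 · 79
79 is prime.
So 1085065 = 5 · 41 · 67 · 79; the largest prime factor is 79.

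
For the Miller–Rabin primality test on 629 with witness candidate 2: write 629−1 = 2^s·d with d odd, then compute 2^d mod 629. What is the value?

629 − 1 = 628 = 2^2 · 157, so d = 157.
2^1 ≡ 2 (mod 629)
2^2 ≡ 2^2 = 4 ≡ 4 (mod 629)
2^4 ≡ 4^2 = 16 ≡ 16 (mod 629)
2^8 ≡ 16^2 = 256 ≡ 256 (mod 629)
2^16 ≡ 256^2 = 65536 ≡ 120 (mod 629)
2^32 ≡ 120^2 = 14400 ≡ 562 (mod 629)
2^64 ≡ 562^2 = 315844 ≡ 86 (mod 629)
2^128 ≡ 86^2 = 7396 ≡ 477 (mod 629)
157 = 128 + 16 + 8 + 4 + 1 in binary powers of 2.
So 2^157 ≡ 477 · 120 · 256 · 16 · 2 ≡ 15 (mod 629).
Squaring chain: 15 → 225; never reaches −1, so base 2 is a Miller–Rabin witness that 629 is composite.

15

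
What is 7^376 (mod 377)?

7^1 ≡ 7 (mod 377)
7^2 ≡ 7^2 = 49 ≡ 49 (mod 377)
7^4 ≡ 49^2 = 2401 ≡ 139 (mod 377)
7^8 ≡ 139^2 = 19321 ≡ 94 (mod 377)
7^16 ≡ 94^2 = 8836 ≡ 165 (mod 377)
7^32 ≡ 165^2 = 27225 ≡ 81 (mod 377)
7^64 ≡ 81^2 = 6561 ≡ 152 (mod 377)
7^128 ≡ 152^2 = 23104 ≡ 107 (mod 377)
7^256 ≡ 107^2 = 11449 ≡ 139 (mod 377)
376 = 256 + 64 + 32 + 16 + 8 in binary powers of 2.
So 7^376 ≡ 139 · 152 · 81 · 165 · 94 ≡ 74 (mod 377).
Since 74 ≠ 1, base 7 is a Fermat witness: 377 is composite.

74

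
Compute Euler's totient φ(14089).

13824

Factor: 14089 = 73 · 193.
φ(14089) = (73−1) · (193−1) = 72 · 192 = 13824.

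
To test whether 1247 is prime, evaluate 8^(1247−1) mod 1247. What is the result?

8^1 ≡ 8 (mod 1247)
8^2 ≡ 8^2 = 64 ≡ 64 (mod 1247)
8^4 ≡ 64^2 = 4096 ≡ 355 (mod 1247)
8^8 ≡ 355^2 = 126025 ≡ 78 (mod 1247)
8^16 ≡ 78^2 = 6084 ≡ 1096 (mod 1247)
8^32 ≡ 1096^2 = 1201216 ≡ 355 (mod 1247)
8^64 ≡ 355^2 = 126025 ≡ 78 (mod 1247)
8^128 ≡ 78^2 = 6084 ≡ 1096 (mod 1247)
8^256 ≡ 1096^2 = 1201216 ≡ 355 (mod 1247)
8^512 ≡ 355^2 = 126025 ≡ 78 (mod 1247)
8^1024 ≡ 78^2 = 6084 ≡ 1096 (mod 1247)
1246 = 1024 + 128 + 64 + 16 + 8 + 4 + 2 in binary powers of 2.
So 8^1246 ≡ 1096 · 1096 · 78 · 1096 · 78 · 355 · 64 ≡ 173 (mod 1247).
Since 173 ≠ 1, base 8 is a Fermat witness: 1247 is composite.

173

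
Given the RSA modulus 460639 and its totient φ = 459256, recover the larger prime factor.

827

φ(n) = (p−1)(q−1) = n − (p+q) + 1, so p + q = 460639 − 459256 + 1 = 1384.
p and q are the roots of t² − 1384t + 460639 = 0.
Discriminant: 1384² − 4·460639 = 1915456 − 1842556 = 72900; √72900 = 270.
q = (1384 − 270)/2 = 557, p = (1384 + 270)/2 = 827.
Check: 557 · 827 = 460639.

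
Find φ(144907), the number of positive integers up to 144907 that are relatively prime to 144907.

122472

Factor: 144907 = 7 · 127 · 163.
φ(144907) = (7−1) · (127−1) · (163−1) = 6 · 126 · 162 = 122472.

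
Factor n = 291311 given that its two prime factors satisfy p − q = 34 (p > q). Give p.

Since p = q + 34, we have 291311 = q(q + 34), so q² + 34q − 291311 = 0.
Discriminant: 34² + 4·291311 = 1156 + 1165244 = 1166400; √1166400 = 1080.
q = (−34 + 1080)/2 = 523, and p = q + 34 = 557.
Check: 523 · 557 = 291311.

557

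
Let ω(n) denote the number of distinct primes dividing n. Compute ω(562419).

5

562419 = 3^2 · 62491
62491 = 11 · 5681
5681 = 13 · 437
437 = 19 · 23
562419 = 3^2 · 11 · 13 · 19 · 23, which has 5 distinct prime factors.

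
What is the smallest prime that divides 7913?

7913 is odd.
Digit sum 20, not divisible by 3.
Ends in 3: not divisible by 5.
7: 7913 = 7·1130 + 3
11: 7913 = 11·719 + 4
13: 7913 = 13·608 + 9
17: 7913 = 17·465 + 8
19: 7913 = 19·416 + 9
23: 7913 = 23·344 + 1
29: 7913 = 29·272 + 25
31: 7913 = 31·255 + 8
37: 7913 = 37·213 + 32
41: 7913 = 41·193

41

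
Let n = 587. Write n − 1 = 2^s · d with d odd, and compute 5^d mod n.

587 − 1 = 586 = 2^1 · 293, so d = 293.
5^1 ≡ 5 (mod 587)
5^2 ≡ 5^2 = 25 ≡ 25 (mod 587)
5^4 ≡ 25^2 = 625 ≡ 38 (mod 587)
5^8 ≡ 38^2 = 1444 ≡ 270 (mod 587)
5^16 ≡ 270^2 = 72900 ≡ 112 (mod 587)
5^32 ≡ 112^2 = 12544 ≡ 217 (mod 587)
5^64 ≡ 217^2 = 47089 ≡ 129 (mod 587)
5^128 ≡ 129^2 = 16641 ≡ 205 (mod 587)
5^256 ≡ 205^2 = 42025 ≡ 348 (mod 587)
293 = 256 + 32 + 4 + 1 in binary powers of 2.
So 5^293 ≡ 348 · 217 · 38 · 5 ≡ 586 (mod 587).
Since 5^d ≡ 586 (mod 587), base 5 does not prove 587 composite.

586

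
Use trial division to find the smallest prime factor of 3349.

17

3349 is odd.
Digit sum 19, not divisible by 3.
Ends in 9: not divisible by 5.
7: 3349 = 7·478 + 3
11: 3349 = 11·304 + 5
13: 3349 = 13·257 + 8
17: 3349 = 17·197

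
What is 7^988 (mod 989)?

7^1 ≡ 7 (mod 989)
7^2 ≡ 7^2 = 49 ≡ 49 (mod 989)
7^4 ≡ 49^2 = 2401 ≡ 423 (mod 989)
7^8 ≡ 423^2 = 178929 ≡ 909 (mod 989)
7^16 ≡ 909^2 = 826281 ≡ 466 (mod 989)
7^32 ≡ 466^2 = 217156 ≡ 565 (mod 989)
7^64 ≡ 565^2 = 319225 ≡ 767 (mod 989)
7^128 ≡ 767^2 = 588289 ≡ 823 (mod 989)
7^256 ≡ 823^2 = 677329 ≡ 853 (mod 989)
7^512 ≡ 853^2 = 727609 ≡ 694 (mod 989)
988 = 512 + 256 + 128 + 64 + 16 + 8 + 4 in binary powers of 2.
So 7^988 ≡ 694 · 853 · 823 · 767 · 466 · 909 · 423 ≡ 767 (mod 989).
Since 767 ≠ 1, base 7 is a Fermat witness: 989 is composite.

767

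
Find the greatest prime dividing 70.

70 = 2 · 35
35 = 5 · 7
7 is prime.
So 70 = 2 · 5 · 7; the largest prime factor is 7.

7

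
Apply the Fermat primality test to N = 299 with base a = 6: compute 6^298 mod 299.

6^1 ≡ 6 (mod 299)
6^2 ≡ 6^2 = 36 ≡ 36 (mod 299)
6^4 ≡ 36^2 = 1296 ≡ 100 (mod 299)
6^8 ≡ 100^2 = 10000 ≡ 133 (mod 299)
6^16 ≡ 133^2 = 17689 ≡ 48 (mod 299)
6^32 ≡ 48^2 = 2304 ≡ 211 (mod 299)
6^64 ≡ 211^2 = 44521 ≡ 269 (mod 299)
6^128 ≡ 269^2 = 72361 ≡ 3 (mod 299)
6^256 ≡ 3^2 = 9 ≡ 9 (mod 299)
298 = 256 + 32 + 8 + 2 in binary powers of 2.
So 6^298 ≡ 9 · 211 · 133 · 36 ≡ 121 (mod 299).
Since 121 ≠ 1, base 6 is a Fermat witness: 299 is composite.

121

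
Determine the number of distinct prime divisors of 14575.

14575 = 5^2 · 583
583 = 11 · 53
14575 = 5^2 · 11 · 53, which has 3 distinct prime factors.

3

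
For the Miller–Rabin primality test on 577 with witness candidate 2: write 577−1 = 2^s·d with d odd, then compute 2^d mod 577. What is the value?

577 − 1 = 576 = 2^6 · 9, so d = 9.
2^1 ≡ 2 (mod 577)
2^2 ≡ 2^2 = 4 ≡ 4 (mod 577)
2^4 ≡ 4^2 = 16 ≡ 16 (mod 577)
2^8 ≡ 16^2 = 256 ≡ 256 (mod 577)
9 = 8 + 1 in binary powers of 2.
So 2^9 ≡ 256 · 2 ≡ 512 (mod 577).
Squaring chain: 512 → 186 → 553 → 576 → 1 → 1; reaches −1, so base 2 does not prove 577 composite.

512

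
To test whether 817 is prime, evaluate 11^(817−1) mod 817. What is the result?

11^1 ≡ 11 (mod 817)
11^2 ≡ 11^2 = 121 ≡ 121 (mod 817)
11^4 ≡ 121^2 = 14641 ≡ 752 (mod 817)
11^8 ≡ 752^2 = 565504 ≡ 140 (mod 817)
11^16 ≡ 140^2 = 19600 ≡ 809 (mod 817)
11^32 ≡ 809^2 = 654481 ≡ 64 (mod 817)
11^64 ≡ 64^2 = 4096 ≡ 11 (mod 817)
11^128 ≡ 11^2 = 121 ≡ 121 (mod 817)
11^256 ≡ 121^2 = 14641 ≡ 752 (mod 817)
11^512 ≡ 752^2 = 565504 ≡ 140 (mod 817)
816 = 512 + 256 + 32 + 16 in binary powers of 2.
So 11^816 ≡ 140 · 752 · 64 · 809 ≡ 666 (mod 817).
Since 666 ≠ 1, base 11 is a Fermat witness: 817 is composite.

666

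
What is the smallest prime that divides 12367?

12367 is odd.
Digit sum 19, not divisible by 3.
Ends in 7: not divisible by 5.
7: 12367 = 7·1766 + 5
11: 12367 = 11·1124 + 3
13: 12367 = 13·951 + 4
17: 12367 = 17·727 + 8
19: 12367 = 19·650 + 17
23: 12367 = 23·537 + 16
29: 12367 = 29·426 + 13
31: 12367 = 31·398 + 29
37: 12367 = 37·334 + 9
41: 12367 = 41·301 + 26
43: 12367 = 43·287 + 26
47: 12367 = 47·263 + 6
53: 12367 = 53·233 + 18
59: 12367 = 59·209 + 36
61: 12367 = 61·202 + 45
67: 12367 = 67·184 + 39
71: 12367 = 71·174 + 13
73: 12367 = 73·169 + 30
79: 12367 = 79·156 + 43
83: 12367 = 83·149

83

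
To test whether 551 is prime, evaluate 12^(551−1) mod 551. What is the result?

12^1 ≡ 12 (mod 551)
12^2 ≡ 12^2 = 144 ≡ 144 (mod 551)
12^4 ≡ 144^2 = 20736 ≡ 349 (mod 551)
12^8 ≡ 349^2 = 121801 ≡ 30 (mod 551)
12^16 ≡ 30^2 = 900 ≡ 349 (mod 551)
12^32 ≡ 349^2 = 121801 ≡ 30 (mod 551)
12^64 ≡ 30^2 = 900 ≡ 349 (mod 551)
12^128 ≡ 349^2 = 121801 ≡ 30 (mod 551)
12^256 ≡ 30^2 = 900 ≡ 349 (mod 551)
12^512 ≡ 349^2 = 121801 ≡ 30 (mod 551)
550 = 512 + 32 + 4 + 2 in binary powers of 2.
So 12^550 ≡ 30 · 30 · 349 · 144 ≡ 463 (mod 551).
Since 463 ≠ 1, base 12 is a Fermat witness: 551 is composite.

463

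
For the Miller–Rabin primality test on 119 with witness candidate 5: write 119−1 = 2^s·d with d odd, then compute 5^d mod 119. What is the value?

45

119 − 1 = 118 = 2^1 · 59, so d = 59.
5^1 ≡ 5 (mod 119)
5^2 ≡ 5^2 = 25 ≡ 25 (mod 119)
5^4 ≡ 25^2 = 625 ≡ 30 (mod 119)
5^8 ≡ 30^2 = 900 ≡ 67 (mod 119)
5^16 ≡ 67^2 = 4489 ≡ 86 (mod 119)
5^32 ≡ 86^2 = 7396 ≡ 18 (mod 119)
59 = 32 + 16 + 8 + 2 + 1 in binary powers of 2.
So 5^59 ≡ 18 · 86 · 67 · 25 · 5 ≡ 45 (mod 119).
Squaring chain: 45; never reaches −1, so base 5 is a Miller–Rabin witness that 119 is composite.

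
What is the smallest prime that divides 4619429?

4619429 is odd.
Digit sum 35, not divisible by 3.
Ends in 9: not divisible by 5.
7: 4619429 = 7·659918 + 3
11: 4619429 = 11·419948 + 1
13: 4619429 = 13·355340 + 9
17: 4619429 = 17·271731 + 2
19: 4619429 = 19·243127 + 16
23: 4619429 = 23·200844 + 17
29: 4619429 = 29·159290 + 19
31: 4619429 = 31·149013 + 26
37: 4619429 = 37·124849 + 16
41: 4619429 = 41·112669

41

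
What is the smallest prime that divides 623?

7

623 is odd.
Digit sum 11, not divisible by 3.
Ends in 3: not divisible by 5.
7: 623 = 7·89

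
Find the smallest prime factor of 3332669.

71

3332669 is odd.
Digit sum 32, not divisible by 3.
Ends in 9: not divisible by 5.
7: 3332669 = 7·476095 + 4
11: 3332669 = 11·302969 + 10
13: 3332669 = 13·256359 + 2
17: 3332669 = 17·196039 + 6
19: 3332669 = 19·175403 + 12
23: 3332669 = 23·144898 + 15
29: 3332669 = 29·114919 + 18
31: 3332669 = 31·107505 + 14
37: 3332669 = 37·90072 + 5
41: 3332669 = 41·81284 + 25
43: 3332669 = 43·77503 + 40
47: 3332669 = 47·70907 + 40
53: 3332669 = 53·62880 + 29
59: 3332669 = 59·56485 + 54
61: 3332669 = 61·54633 + 56
67: 3332669 = 67·49741 + 22
71: 3332669 = 71·46939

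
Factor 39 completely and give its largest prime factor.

13

39 = 3 · 13
13 is prime.
So 39 = 3 · 13; the largest prime factor is 13.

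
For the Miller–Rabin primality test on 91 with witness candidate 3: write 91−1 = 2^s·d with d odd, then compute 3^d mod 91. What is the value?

91 − 1 = 90 = 2^1 · 45, so d = 45.
3^1 ≡ 3 (mod 91)
3^2 ≡ 3^2 = 9 ≡ 9 (mod 91)
3^4 ≡ 9^2 = 81 ≡ 81 (mod 91)
3^8 ≡ 81^2 = 6561 ≡ 9 (mod 91)
3^16 ≡ 9^2 = 81 ≡ 81 (mod 91)
3^32 ≡ 81^2 = 6561 ≡ 9 (mod 91)
45 = 32 + 8 + 4 + 1 in binary powers of 2.
So 3^45 ≡ 9 · 9 · 81 · 3 ≡ 27 (mod 91).
Squaring chain: 27; never reaches −1, so base 3 is a Miller–Rabin witness that 91 is composite.

27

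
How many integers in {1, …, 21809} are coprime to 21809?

Factor: 21809 = 113 · 193.
φ(21809) = (113−1) · (193−1) = 112 · 192 = 21504.

21504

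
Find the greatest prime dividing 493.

29

493 = 17 · 29
29 is prime.
So 493 = 17 · 29; the largest prime factor is 29.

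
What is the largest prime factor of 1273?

67

1273 = 19 · 67
67 is prime.
So 1273 = 19 · 67; the largest prime factor is 67.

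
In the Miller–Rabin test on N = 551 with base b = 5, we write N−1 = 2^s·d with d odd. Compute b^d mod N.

294

551 − 1 = 550 = 2^1 · 275, so d = 275.
5^1 ≡ 5 (mod 551)
5^2 ≡ 5^2 = 25 ≡ 25 (mod 551)
5^4 ≡ 25^2 = 625 ≡ 74 (mod 551)
5^8 ≡ 74^2 = 5476 ≡ 517 (mod 551)
5^16 ≡ 517^2 = 267289 ≡ 54 (mod 551)
5^32 ≡ 54^2 = 2916 ≡ 161 (mod 551)
5^64 ≡ 161^2 = 25921 ≡ 24 (mod 551)
5^128 ≡ 24^2 = 576 ≡ 25 (mod 551)
5^256 ≡ 25^2 = 625 ≡ 74 (mod 551)
275 = 256 + 16 + 2 + 1 in binary powers of 2.
So 5^275 ≡ 74 · 54 · 25 · 5 ≡ 294 (mod 551).
Squaring chain: 294; never reaches −1, so base 5 is a Miller–Rabin witness that 551 is composite.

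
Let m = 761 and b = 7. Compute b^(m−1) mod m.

7^1 ≡ 7 (mod 761)
7^2 ≡ 7^2 = 49 ≡ 49 (mod 761)
7^4 ≡ 49^2 = 2401 ≡ 118 (mod 761)
7^8 ≡ 118^2 = 13924 ≡ 226 (mod 761)
7^16 ≡ 226^2 = 51076 ≡ 89 (mod 761)
7^32 ≡ 89^2 = 7921 ≡ 311 (mod 761)
7^64 ≡ 311^2 = 96721 ≡ 74 (mod 761)
7^128 ≡ 74^2 = 5476 ≡ 149 (mod 761)
7^256 ≡ 149^2 = 22201 ≡ 132 (mod 761)
7^512 ≡ 132^2 = 17424 ≡ 682 (mod 761)
760 = 512 + 128 + 64 + 32 + 16 + 8 in binary powers of 2.
So 7^760 ≡ 682 · 149 · 74 · 311 · 89 · 226 ≡ 1 (mod 761).
Since the result is 1, base 7 gives no evidence that 761 is composite.

1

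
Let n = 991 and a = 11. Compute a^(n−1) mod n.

11^1 ≡ 11 (mod 991)
11^2 ≡ 11^2 = 121 ≡ 121 (mod 991)
11^4 ≡ 121^2 = 14641 ≡ 767 (mod 991)
11^8 ≡ 767^2 = 588289 ≡ 626 (mod 991)
11^16 ≡ 626^2 = 391876 ≡ 431 (mod 991)
11^32 ≡ 431^2 = 185761 ≡ 444 (mod 991)
11^64 ≡ 444^2 = 197136 ≡ 918 (mod 991)
11^128 ≡ 918^2 = 842724 ≡ 374 (mod 991)
11^256 ≡ 374^2 = 139876 ≡ 145 (mod 991)
11^512 ≡ 145^2 = 21025 ≡ 214 (mod 991)
990 = 512 + 256 + 128 + 64 + 16 + 8 + 4 + 2 in binary powers of 2.
So 11^990 ≡ 214 · 145 · 374 · 918 · 431 · 626 · 767 · 121 ≡ 1 (mod 991).
Since the result is 1, base 11 gives no evidence that 991 is composite.

1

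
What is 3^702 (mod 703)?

3^1 ≡ 3 (mod 703)
3^2 ≡ 3^2 = 9 ≡ 9 (mod 703)
3^4 ≡ 9^2 = 81 ≡ 81 (mod 703)
3^8 ≡ 81^2 = 6561 ≡ 234 (mod 703)
3^16 ≡ 234^2 = 54756 ≡ 625 (mod 703)
3^32 ≡ 625^2 = 390625 ≡ 460 (mod 703)
3^64 ≡ 460^2 = 211600 ≡ 700 (mod 703)
3^128 ≡ 700^2 = 490000 ≡ 9 (mod 703)
3^256 ≡ 9^2 = 81 ≡ 81 (mod 703)
3^512 ≡ 81^2 = 6561 ≡ 234 (mod 703)
702 = 512 + 128 + 32 + 16 + 8 + 4 + 2 in binary powers of 2.
So 3^702 ≡ 234 · 9 · 460 · 625 · 234 · 81 · 9 ≡ 1 (mod 703).
Since the result is 1, base 3 gives no evidence that 703 is composite.

1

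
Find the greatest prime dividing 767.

767 = 13 · 59
59 is prime.
So 767 = 13 · 59; the largest prime factor is 59.

59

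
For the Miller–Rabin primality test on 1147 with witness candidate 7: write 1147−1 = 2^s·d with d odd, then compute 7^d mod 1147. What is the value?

1147 − 1 = 1146 = 2^1 · 573, so d = 573.
7^1 ≡ 7 (mod 1147)
7^2 ≡ 7^2 = 49 ≡ 49 (mod 1147)
7^4 ≡ 49^2 = 2401 ≡ 107 (mod 1147)
7^8 ≡ 107^2 = 11449 ≡ 1126 (mod 1147)
7^16 ≡ 1126^2 = 1267876 ≡ 441 (mod 1147)
7^32 ≡ 441^2 = 194481 ≡ 638 (mod 1147)
7^64 ≡ 638^2 = 407044 ≡ 1006 (mod 1147)
7^128 ≡ 1006^2 = 1012036 ≡ 382 (mod 1147)
7^256 ≡ 382^2 = 145924 ≡ 255 (mod 1147)
7^512 ≡ 255^2 = 65025 ≡ 793 (mod 1147)
573 = 512 + 32 + 16 + 8 + 4 + 1 in binary powers of 2.
So 7^573 ≡ 793 · 638 · 441 · 1126 · 107 · 7 ≡ 1025 (mod 1147).
Squaring chain: 1025; never reaches −1, so base 7 is a Miller–Rabin witness that 1147 is composite.

1025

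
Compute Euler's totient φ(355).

280

Factor: 355 = 5 · 71.
φ(355) = (5−1) · (71−1) = 4 · 70 = 280.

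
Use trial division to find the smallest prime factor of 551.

551 is odd.
Digit sum 11, not divisible by 3.
Ends in 1: not divisible by 5.
7: 551 = 7·78 + 5
11: 551 = 11·50 + 1
13: 551 = 13·42 + 5
17: 551 = 17·32 + 7
19: 551 = 19·29

19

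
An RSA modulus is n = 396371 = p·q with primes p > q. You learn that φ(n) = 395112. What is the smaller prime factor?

φ(n) = (p−1)(q−1) = n − (p+q) + 1, so p + q = 396371 − 395112 + 1 = 1260.
p and q are the roots of t² − 1260t + 396371 = 0.
Discriminant: 1260² − 4·396371 = 1587600 − 1585484 = 2116; √2116 = 46.
q = (1260 − 46)/2 = 607, p = (1260 + 46)/2 = 653.
Check: 607 · 653 = 396371.

607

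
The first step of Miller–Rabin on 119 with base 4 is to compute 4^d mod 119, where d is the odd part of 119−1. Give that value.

30

119 − 1 = 118 = 2^1 · 59, so d = 59.
4^1 ≡ 4 (mod 119)
4^2 ≡ 4^2 = 16 ≡ 16 (mod 119)
4^4 ≡ 16^2 = 256 ≡ 18 (mod 119)
4^8 ≡ 18^2 = 324 ≡ 86 (mod 119)
4^16 ≡ 86^2 = 7396 ≡ 18 (mod 119)
4^32 ≡ 18^2 = 324 ≡ 86 (mod 119)
59 = 32 + 16 + 8 + 2 + 1 in binary powers of 2.
So 4^59 ≡ 86 · 18 · 86 · 16 · 4 ≡ 30 (mod 119).
Squaring chain: 30; never reaches −1, so base 4 is a Miller–Rabin witness that 119 is composite.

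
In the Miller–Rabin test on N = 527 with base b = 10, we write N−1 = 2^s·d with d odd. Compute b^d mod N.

107

527 − 1 = 526 = 2^1 · 263, so d = 263.
10^1 ≡ 10 (mod 527)
10^2 ≡ 10^2 = 100 ≡ 100 (mod 527)
10^4 ≡ 100^2 = 10000 ≡ 514 (mod 527)
10^8 ≡ 514^2 = 264196 ≡ 169 (mod 527)
10^16 ≡ 169^2 = 28561 ≡ 103 (mod 527)
10^32 ≡ 103^2 = 10609 ≡ 69 (mod 527)
10^64 ≡ 69^2 = 4761 ≡ 18 (mod 527)
10^128 ≡ 18^2 = 324 ≡ 324 (mod 527)
10^256 ≡ 324^2 = 104976 ≡ 103 (mod 527)
263 = 256 + 4 + 2 + 1 in binary powers of 2.
So 10^263 ≡ 103 · 514 · 100 · 10 ≡ 107 (mod 527).
Squaring chain: 107; never reaches −1, so base 10 is a Miller–Rabin witness that 527 is composite.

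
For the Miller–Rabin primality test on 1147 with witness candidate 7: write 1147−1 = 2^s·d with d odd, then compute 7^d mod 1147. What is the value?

1147 − 1 = 1146 = 2^1 · 573, so d = 573.
7^1 ≡ 7 (mod 1147)
7^2 ≡ 7^2 = 49 ≡ 49 (mod 1147)
7^4 ≡ 49^2 = 2401 ≡ 107 (mod 1147)
7^8 ≡ 107^2 = 11449 ≡ 1126 (mod 1147)
7^16 ≡ 1126^2 = 1267876 ≡ 441 (mod 1147)
7^32 ≡ 441^2 = 194481 ≡ 638 (mod 1147)
7^64 ≡ 638^2 = 407044 ≡ 1006 (mod 1147)
7^128 ≡ 1006^2 = 1012036 ≡ 382 (mod 1147)
7^256 ≡ 382^2 = 145924 ≡ 255 (mod 1147)
7^512 ≡ 255^2 = 65025 ≡ 793 (mod 1147)
573 = 512 + 32 + 16 + 8 + 4 + 1 in binary powers of 2.
So 7^573 ≡ 793 · 638 · 441 · 1126 · 107 · 7 ≡ 1025 (mod 1147).
Squaring chain: 1025; never reaches −1, so base 7 is a Miller–Rabin witness that 1147 is composite.

1025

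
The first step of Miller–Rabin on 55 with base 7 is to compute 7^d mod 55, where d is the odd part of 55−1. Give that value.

55 − 1 = 54 = 2^1 · 27, so d = 27.
7^1 ≡ 7 (mod 55)
7^2 ≡ 7^2 = 49 ≡ 49 (mod 55)
7^4 ≡ 49^2 = 2401 ≡ 36 (mod 55)
7^8 ≡ 36^2 = 1296 ≡ 31 (mod 55)
7^16 ≡ 31^2 = 961 ≡ 26 (mod 55)
27 = 16 + 8 + 2 + 1 in binary powers of 2.
So 7^27 ≡ 26 · 31 · 49 · 7 ≡ 28 (mod 55).
Squaring chain: 28; never reaches −1, so base 7 is a Miller–Rabin witness that 55 is composite.

28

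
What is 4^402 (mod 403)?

4^1 ≡ 4 (mod 403)
4^2 ≡ 4^2 = 16 ≡ 16 (mod 403)
4^4 ≡ 16^2 = 256 ≡ 256 (mod 403)
4^8 ≡ 256^2 = 65536 ≡ 250 (mod 403)
4^16 ≡ 250^2 = 62500 ≡ 35 (mod 403)
4^32 ≡ 35^2 = 1225 ≡ 16 (mod 403)
4^64 ≡ 16^2 = 256 ≡ 256 (mod 403)
4^128 ≡ 256^2 = 65536 ≡ 250 (mod 403)
4^256 ≡ 250^2 = 62500 ≡ 35 (mod 403)
402 = 256 + 128 + 16 + 2 in binary powers of 2.
So 4^402 ≡ 35 · 250 · 35 · 16 ≡ 326 (mod 403).
Since 326 ≠ 1, base 4 is a Fermat witness: 403 is composite.

326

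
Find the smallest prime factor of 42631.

42631 is odd.
Digit sum 16, not divisible by 3.
Ends in 1: not divisible by 5.
7: 42631 = 7·6090 + 1
11: 42631 = 11·3875 + 6
13: 42631 = 13·3279 + 4
17: 42631 = 17·2507 + 12
19: 42631 = 19·2243 + 14
23: 42631 = 23·1853 + 12
29: 42631 = 29·1470 + 1
31: 42631 = 31·1375 + 6
37: 42631 = 37·1152 + 7
41: 42631 = 41·1039 + 32
43: 42631 = 43·991 + 18
47: 42631 = 47·907 + 2
53: 42631 = 53·804 + 19
59: 42631 = 59·722 + 33
61: 42631 = 61·698 + 53
67: 42631 = 67·636 + 19
71: 42631 = 71·600 + 31
73: 42631 = 73·583 + 72
79: 42631 = 79·539 + 50
83: 42631 = 83·513 + 52
89: 42631 = 89·479

89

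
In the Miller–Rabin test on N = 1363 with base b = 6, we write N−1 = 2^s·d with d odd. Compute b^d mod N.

1363 − 1 = 1362 = 2^1 · 681, so d = 681.
6^1 ≡ 6 (mod 1363)
6^2 ≡ 6^2 = 36 ≡ 36 (mod 1363)
6^4 ≡ 36^2 = 1296 ≡ 1296 (mod 1363)
6^8 ≡ 1296^2 = 1679616 ≡ 400 (mod 1363)
6^16 ≡ 400^2 = 160000 ≡ 529 (mod 1363)
6^32 ≡ 529^2 = 279841 ≡ 426 (mod 1363)
6^64 ≡ 426^2 = 181476 ≡ 197 (mod 1363)
6^128 ≡ 197^2 = 38809 ≡ 645 (mod 1363)
6^256 ≡ 645^2 = 416025 ≡ 310 (mod 1363)
6^512 ≡ 310^2 = 96100 ≡ 690 (mod 1363)
681 = 512 + 128 + 32 + 8 + 1 in binary powers of 2.
So 6^681 ≡ 690 · 645 · 426 · 400 · 6 ≡ 486 (mod 1363).
Squaring chain: 486; never reaches −1, so base 6 is a Miller–Rabin witness that 1363 is composite.

486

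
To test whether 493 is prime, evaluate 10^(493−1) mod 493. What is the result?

10^1 ≡ 10 (mod 493)
10^2 ≡ 10^2 = 100 ≡ 100 (mod 493)
10^4 ≡ 100^2 = 10000 ≡ 140 (mod 493)
10^8 ≡ 140^2 = 19600 ≡ 373 (mod 493)
10^16 ≡ 373^2 = 139129 ≡ 103 (mod 493)
10^32 ≡ 103^2 = 10609 ≡ 256 (mod 493)
10^64 ≡ 256^2 = 65536 ≡ 460 (mod 493)
10^128 ≡ 460^2 = 211600 ≡ 103 (mod 493)
10^256 ≡ 103^2 = 10609 ≡ 256 (mod 493)
492 = 256 + 128 + 64 + 32 + 8 + 4 in binary powers of 2.
So 10^492 ≡ 256 · 103 · 460 · 256 · 373 · 140 ≡ 132 (mod 493).
Since 132 ≠ 1, base 10 is a Fermat witness: 493 is composite.

132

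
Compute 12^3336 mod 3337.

12^1 ≡ 12 (mod 3337)
12^2 ≡ 12^2 = 144 ≡ 144 (mod 3337)
12^4 ≡ 144^2 = 20736 ≡ 714 (mod 3337)
12^8 ≡ 714^2 = 509796 ≡ 2572 (mod 3337)
12^16 ≡ 2572^2 = 6615184 ≡ 1250 (mod 3337)
12^32 ≡ 1250^2 = 1562500 ≡ 784 (mod 3337)
12^64 ≡ 784^2 = 614656 ≡ 648 (mod 3337)
12^128 ≡ 648^2 = 419904 ≡ 2779 (mod 3337)
12^256 ≡ 2779^2 = 7722841 ≡ 1023 (mod 3337)
12^512 ≡ 1023^2 = 1046529 ≡ 2048 (mod 3337)
12^1024 ≡ 2048^2 = 4194304 ≡ 3032 (mod 3337)
12^2048 ≡ 3032^2 = 9193024 ≡ 2926 (mod 3337)
3336 = 2048 + 1024 + 256 + 8 in binary powers of 2.
So 12^3336 ≡ 2926 · 3032 · 1023 · 2572 ≡ 952 (mod 3337).
Since 952 ≠ 1, base 12 is a Fermat witness: 3337 is composite.

952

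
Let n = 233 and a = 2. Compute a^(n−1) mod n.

2^1 ≡ 2 (mod 233)
2^2 ≡ 2^2 = 4 ≡ 4 (mod 233)
2^4 ≡ 4^2 = 16 ≡ 16 (mod 233)
2^8 ≡ 16^2 = 256 ≡ 23 (mod 233)
2^16 ≡ 23^2 = 529 ≡ 63 (mod 233)
2^32 ≡ 63^2 = 3969 ≡ 8 (mod 233)
2^64 ≡ 8^2 = 64 ≡ 64 (mod 233)
2^128 ≡ 64^2 = 4096 ≡ 135 (mod 233)
232 = 128 + 64 + 32 + 8 in binary powers of 2.
So 2^232 ≡ 135 · 64 · 8 · 23 ≡ 1 (mod 233).
Since the result is 1, base 2 gives no evidence that 233 is composite.

1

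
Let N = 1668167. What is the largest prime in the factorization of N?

61

1668167 = 23 · 72529
72529 = 29 · 2501
2501 = 41 · 61
61 is prime.
So 1668167 = 23 · 29 · 41 · 61; the largest prime factor is 61.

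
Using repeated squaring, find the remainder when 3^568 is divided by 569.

1

3^1 ≡ 3 (mod 569)
3^2 ≡ 3^2 = 9 ≡ 9 (mod 569)
3^4 ≡ 9^2 = 81 ≡ 81 (mod 569)
3^8 ≡ 81^2 = 6561 ≡ 302 (mod 569)
3^16 ≡ 302^2 = 91204 ≡ 164 (mod 569)
3^32 ≡ 164^2 = 26896 ≡ 153 (mod 569)
3^64 ≡ 153^2 = 23409 ≡ 80 (mod 569)
3^128 ≡ 80^2 = 6400 ≡ 141 (mod 569)
3^256 ≡ 141^2 = 19881 ≡ 535 (mod 569)
3^512 ≡ 535^2 = 286225 ≡ 18 (mod 569)
568 = 512 + 32 + 16 + 8 in binary powers of 2.
So 3^568 ≡ 18 · 153 · 164 · 302 ≡ 1 (mod 569).
Since the result is 1, base 3 gives no evidence that 569 is composite.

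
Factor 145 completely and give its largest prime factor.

29

145 = 5 · 29
29 is prime.
So 145 = 5 · 29; the largest prime factor is 29.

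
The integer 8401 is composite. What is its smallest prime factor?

8401 is odd.
Digit sum 13, not divisible by 3.
Ends in 1: not divisible by 5.
7: 8401 = 7·1200 + 1
11: 8401 = 11·763 + 8
13: 8401 = 13·646 + 3
17: 8401 = 17·494 + 3
19: 8401 = 19·442 + 3
23: 8401 = 23·365 + 6
29: 8401 = 29·289 + 20
31: 8401 = 31·271

31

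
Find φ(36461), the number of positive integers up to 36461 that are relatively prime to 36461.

Factor: 36461 = 19^2 · 101.
φ(36461) = 19^1·(19−1) · (101−1) = 342 · 100 = 34200.

34200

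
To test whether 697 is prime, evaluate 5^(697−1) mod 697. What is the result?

5^1 ≡ 5 (mod 697)
5^2 ≡ 5^2 = 25 ≡ 25 (mod 697)
5^4 ≡ 25^2 = 625 ≡ 625 (mod 697)
5^8 ≡ 625^2 = 390625 ≡ 305 (mod 697)
5^16 ≡ 305^2 = 93025 ≡ 324 (mod 697)
5^32 ≡ 324^2 = 104976 ≡ 426 (mod 697)
5^64 ≡ 426^2 = 181476 ≡ 256 (mod 697)
5^128 ≡ 256^2 = 65536 ≡ 18 (mod 697)
5^256 ≡ 18^2 = 324 ≡ 324 (mod 697)
5^512 ≡ 324^2 = 104976 ≡ 426 (mod 697)
696 = 512 + 128 + 32 + 16 + 8 in binary powers of 2.
So 5^696 ≡ 426 · 18 · 426 · 324 · 305 ≡ 611 (mod 697).
Since 611 ≠ 1, base 5 is a Fermat witness: 697 is composite.

611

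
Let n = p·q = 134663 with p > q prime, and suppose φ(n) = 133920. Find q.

311

φ(n) = (p−1)(q−1) = n − (p+q) + 1, so p + q = 134663 − 133920 + 1 = 744.
p and q are the roots of t² − 744t + 134663 = 0.
Discriminant: 744² − 4·134663 = 553536 − 538652 = 14884; √14884 = 122.
q = (744 − 122)/2 = 311, p = (744 + 122)/2 = 433.
Check: 311 · 433 = 134663.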